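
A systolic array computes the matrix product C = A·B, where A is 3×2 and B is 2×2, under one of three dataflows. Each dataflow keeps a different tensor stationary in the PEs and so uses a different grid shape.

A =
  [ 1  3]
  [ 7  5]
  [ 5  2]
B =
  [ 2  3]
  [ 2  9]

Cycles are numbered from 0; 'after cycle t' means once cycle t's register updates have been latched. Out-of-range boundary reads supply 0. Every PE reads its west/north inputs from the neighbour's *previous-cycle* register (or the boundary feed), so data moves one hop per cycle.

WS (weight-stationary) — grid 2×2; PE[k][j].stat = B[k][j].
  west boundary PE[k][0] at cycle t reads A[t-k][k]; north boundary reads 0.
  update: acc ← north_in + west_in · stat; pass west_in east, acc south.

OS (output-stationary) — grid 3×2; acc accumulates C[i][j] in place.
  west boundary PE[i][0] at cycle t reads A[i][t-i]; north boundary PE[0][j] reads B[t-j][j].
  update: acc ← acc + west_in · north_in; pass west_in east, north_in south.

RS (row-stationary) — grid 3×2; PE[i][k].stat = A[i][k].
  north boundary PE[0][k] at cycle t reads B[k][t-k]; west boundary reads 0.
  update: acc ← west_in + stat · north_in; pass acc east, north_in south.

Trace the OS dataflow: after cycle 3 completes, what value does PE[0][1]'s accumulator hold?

OS (3×2). Following PE[0][1] plus its west/north inputs:
  t=0 PE[0][0]: acc=2 h=1 v=2
  t=0 PE[0][1]: acc=0 h=0 v=0
  t=1 PE[0][0]: acc=8 h=3 v=2
  t=1 PE[0][1]: acc=3 h=1 v=3
  t=2 PE[0][0]: acc=8 h=0 v=0
  t=2 PE[0][1]: acc=30 h=3 v=9
  t=3 PE[0][0]: acc=8 h=0 v=0
  t=3 PE[0][1]: acc=30 h=0 v=0

PE[0][1].acc = 30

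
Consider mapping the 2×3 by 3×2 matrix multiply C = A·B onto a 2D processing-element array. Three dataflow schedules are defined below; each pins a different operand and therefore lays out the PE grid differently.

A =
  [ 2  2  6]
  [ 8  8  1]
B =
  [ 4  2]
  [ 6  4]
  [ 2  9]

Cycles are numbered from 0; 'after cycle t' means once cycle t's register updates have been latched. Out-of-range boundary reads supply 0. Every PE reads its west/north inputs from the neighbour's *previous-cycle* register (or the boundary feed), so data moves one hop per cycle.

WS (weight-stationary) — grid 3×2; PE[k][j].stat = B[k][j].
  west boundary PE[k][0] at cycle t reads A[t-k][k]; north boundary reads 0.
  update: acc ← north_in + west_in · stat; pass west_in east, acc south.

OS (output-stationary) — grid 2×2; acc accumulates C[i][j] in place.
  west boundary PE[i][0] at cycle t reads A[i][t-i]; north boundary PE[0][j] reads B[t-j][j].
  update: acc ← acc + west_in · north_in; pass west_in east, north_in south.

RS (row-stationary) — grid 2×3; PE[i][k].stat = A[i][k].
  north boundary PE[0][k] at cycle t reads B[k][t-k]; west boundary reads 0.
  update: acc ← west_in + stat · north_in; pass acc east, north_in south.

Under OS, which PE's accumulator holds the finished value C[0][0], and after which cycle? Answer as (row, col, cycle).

(row, col, cycle) = (0, 0, 2)

OS: C[0][0] accumulates in PE[0][0]:
  after 0 — PE[0][0] acc=8, pass-E 2, pass-S 4
  after 1 — PE[0][0] acc=20, pass-E 2, pass-S 6
  after 2 — PE[0][0] acc=32, pass-E 6, pass-S 2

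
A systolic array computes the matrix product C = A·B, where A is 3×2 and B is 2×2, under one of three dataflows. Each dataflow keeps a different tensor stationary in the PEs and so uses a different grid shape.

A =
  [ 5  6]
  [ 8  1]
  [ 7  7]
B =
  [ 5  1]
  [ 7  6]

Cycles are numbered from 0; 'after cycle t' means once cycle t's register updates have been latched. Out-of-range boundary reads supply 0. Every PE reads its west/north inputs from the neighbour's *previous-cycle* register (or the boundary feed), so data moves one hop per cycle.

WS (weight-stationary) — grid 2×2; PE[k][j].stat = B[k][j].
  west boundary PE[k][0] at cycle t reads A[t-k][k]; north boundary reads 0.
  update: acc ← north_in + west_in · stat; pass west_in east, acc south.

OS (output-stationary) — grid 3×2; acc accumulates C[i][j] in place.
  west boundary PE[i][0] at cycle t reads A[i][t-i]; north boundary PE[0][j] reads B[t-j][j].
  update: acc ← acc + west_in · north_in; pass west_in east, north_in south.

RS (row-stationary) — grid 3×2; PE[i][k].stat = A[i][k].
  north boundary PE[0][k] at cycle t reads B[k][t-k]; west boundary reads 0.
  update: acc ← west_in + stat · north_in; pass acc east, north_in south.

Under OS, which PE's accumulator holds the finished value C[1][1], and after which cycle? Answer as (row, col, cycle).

OS — PE[1][1] is where C[1][1] collects:
  [0] (1,1) acc=0 (h:0 v:0)
  [1] (1,1) acc=0 (h:0 v:0)
  [2] (1,1) acc=8 (h:8 v:1)
  [3] (1,1) acc=14 (h:1 v:6)

(row, col, cycle) = (1, 1, 3)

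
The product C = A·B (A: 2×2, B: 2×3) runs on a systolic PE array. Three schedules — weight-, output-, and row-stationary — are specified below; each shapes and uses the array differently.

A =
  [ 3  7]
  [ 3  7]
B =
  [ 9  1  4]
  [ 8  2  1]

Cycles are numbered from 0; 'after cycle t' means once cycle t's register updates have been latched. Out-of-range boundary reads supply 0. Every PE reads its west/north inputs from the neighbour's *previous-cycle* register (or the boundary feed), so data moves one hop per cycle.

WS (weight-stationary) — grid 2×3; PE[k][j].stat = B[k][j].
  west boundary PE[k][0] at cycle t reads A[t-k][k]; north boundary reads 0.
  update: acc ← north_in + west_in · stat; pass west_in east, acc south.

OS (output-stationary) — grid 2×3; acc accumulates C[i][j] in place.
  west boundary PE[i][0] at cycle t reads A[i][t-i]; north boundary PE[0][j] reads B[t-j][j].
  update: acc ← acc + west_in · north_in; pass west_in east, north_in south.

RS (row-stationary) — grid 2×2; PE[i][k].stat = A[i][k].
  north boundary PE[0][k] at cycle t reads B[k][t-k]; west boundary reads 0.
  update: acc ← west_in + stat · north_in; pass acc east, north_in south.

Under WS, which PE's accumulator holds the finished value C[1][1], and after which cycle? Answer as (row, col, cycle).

(row, col, cycle) = (1, 1, 3)

Under WS, C[1][1] lands at PE[1][1]:
  [0] (1,1) acc=0 (h:0 v:0)
  [1] (1,1) acc=0 (h:0 v:0)
  [2] (1,1) acc=17 (h:7 v:17)
  [3] (1,1) acc=17 (h:7 v:17)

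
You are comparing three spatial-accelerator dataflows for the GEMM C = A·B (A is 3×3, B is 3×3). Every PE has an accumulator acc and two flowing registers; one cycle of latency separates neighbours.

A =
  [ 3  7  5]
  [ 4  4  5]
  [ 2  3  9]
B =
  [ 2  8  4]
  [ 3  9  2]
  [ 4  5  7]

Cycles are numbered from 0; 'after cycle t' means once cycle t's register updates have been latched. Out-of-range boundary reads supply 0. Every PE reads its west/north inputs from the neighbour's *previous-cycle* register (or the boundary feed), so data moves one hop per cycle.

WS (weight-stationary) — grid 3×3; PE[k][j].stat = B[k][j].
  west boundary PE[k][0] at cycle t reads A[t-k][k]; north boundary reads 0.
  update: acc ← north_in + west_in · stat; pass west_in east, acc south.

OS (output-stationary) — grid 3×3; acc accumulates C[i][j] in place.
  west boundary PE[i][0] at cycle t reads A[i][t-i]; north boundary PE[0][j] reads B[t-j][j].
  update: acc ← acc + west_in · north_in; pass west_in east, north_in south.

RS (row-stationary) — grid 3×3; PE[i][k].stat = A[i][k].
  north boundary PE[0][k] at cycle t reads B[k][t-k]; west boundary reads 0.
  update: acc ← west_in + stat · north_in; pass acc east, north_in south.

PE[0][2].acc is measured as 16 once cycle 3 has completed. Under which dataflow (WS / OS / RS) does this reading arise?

dataflow = WS

Under WS (3×3), PE[0][2]:
  @0  [0,2]  acc 0  |  →0  ↓0
  @1  [0,2]  acc 0  |  →0  ↓0
  @2  [0,2]  acc 12  |  →3  ↓12
  @3  [0,2]  acc 16  |  →4  ↓16
Under OS (3×3), PE[0][2]:
  @0  [0,2]  acc 0  |  →0  ↓0
  @1  [0,2]  acc 0  |  →0  ↓0
  @2  [0,2]  acc 12  |  →3  ↓4
  @3  [0,2]  acc 26  |  →7  ↓2
Under RS (3×3), PE[0][2]:
  @0  [0,2]  acc 0  |  →0  ↓0
  @1  [0,2]  acc 0  |  →0  ↓0
  @2  [0,2]  acc 47  |  →47  ↓4
  @3  [0,2]  acc 112  |  →112  ↓5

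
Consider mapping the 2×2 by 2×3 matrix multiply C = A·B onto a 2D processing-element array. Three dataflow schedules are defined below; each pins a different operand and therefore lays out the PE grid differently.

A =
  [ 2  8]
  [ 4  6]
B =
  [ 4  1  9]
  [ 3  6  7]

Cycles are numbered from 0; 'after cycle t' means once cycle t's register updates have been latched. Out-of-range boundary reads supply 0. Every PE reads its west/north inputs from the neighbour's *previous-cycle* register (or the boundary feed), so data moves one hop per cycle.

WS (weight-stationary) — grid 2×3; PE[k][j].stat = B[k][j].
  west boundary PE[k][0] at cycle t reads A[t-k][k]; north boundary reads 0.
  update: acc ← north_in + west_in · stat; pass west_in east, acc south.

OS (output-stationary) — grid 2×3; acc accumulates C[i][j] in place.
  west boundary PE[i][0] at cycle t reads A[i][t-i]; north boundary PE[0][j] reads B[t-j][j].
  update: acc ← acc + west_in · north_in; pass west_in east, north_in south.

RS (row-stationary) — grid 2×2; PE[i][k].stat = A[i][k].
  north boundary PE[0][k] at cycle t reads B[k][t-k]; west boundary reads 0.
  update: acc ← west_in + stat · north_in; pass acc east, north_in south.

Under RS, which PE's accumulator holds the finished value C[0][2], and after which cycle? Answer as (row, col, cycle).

(row, col, cycle) = (0, 1, 3)

RS — PE[0][1] is where C[0][2] collects:
  0: (0,1).acc=0  regs=<0,0>
  1: (0,1).acc=32  regs=<32,3>
  2: (0,1).acc=50  regs=<50,6>
  3: (0,1).acc=74  regs=<74,7>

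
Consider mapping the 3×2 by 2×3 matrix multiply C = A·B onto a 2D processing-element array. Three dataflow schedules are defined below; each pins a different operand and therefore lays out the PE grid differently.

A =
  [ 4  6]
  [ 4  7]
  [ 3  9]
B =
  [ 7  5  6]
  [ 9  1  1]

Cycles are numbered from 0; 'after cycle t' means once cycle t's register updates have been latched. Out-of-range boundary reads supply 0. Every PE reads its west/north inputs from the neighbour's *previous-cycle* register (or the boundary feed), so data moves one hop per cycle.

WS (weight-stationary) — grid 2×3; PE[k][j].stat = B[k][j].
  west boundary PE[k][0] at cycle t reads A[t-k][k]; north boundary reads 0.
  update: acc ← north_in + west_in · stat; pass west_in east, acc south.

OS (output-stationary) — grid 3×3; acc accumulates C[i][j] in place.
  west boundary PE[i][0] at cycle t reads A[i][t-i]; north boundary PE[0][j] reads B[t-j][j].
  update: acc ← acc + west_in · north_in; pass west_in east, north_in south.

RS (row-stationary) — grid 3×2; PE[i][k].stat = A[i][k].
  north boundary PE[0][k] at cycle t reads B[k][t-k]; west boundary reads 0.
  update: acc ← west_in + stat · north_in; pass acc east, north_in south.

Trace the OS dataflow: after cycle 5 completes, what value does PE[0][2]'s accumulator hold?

PE[0][2].acc = 30

OS on a 3×3 grid — tracing PE[0][2] and its feeders:
  t=0 PE[0][1]: acc=0 h=0 v=0
  t=0 PE[0][2]: acc=0 h=0 v=0
  t=1 PE[0][1]: acc=20 h=4 v=5
  t=1 PE[0][2]: acc=0 h=0 v=0
  t=2 PE[0][1]: acc=26 h=6 v=1
  t=2 PE[0][2]: acc=24 h=4 v=6
  t=3 PE[0][1]: acc=26 h=0 v=0
  t=3 PE[0][2]: acc=30 h=6 v=1
  t=4 PE[0][1]: acc=26 h=0 v=0
  t=4 PE[0][2]: acc=30 h=0 v=0
  t=5 PE[0][1]: acc=26 h=0 v=0
  t=5 PE[0][2]: acc=30 h=0 v=0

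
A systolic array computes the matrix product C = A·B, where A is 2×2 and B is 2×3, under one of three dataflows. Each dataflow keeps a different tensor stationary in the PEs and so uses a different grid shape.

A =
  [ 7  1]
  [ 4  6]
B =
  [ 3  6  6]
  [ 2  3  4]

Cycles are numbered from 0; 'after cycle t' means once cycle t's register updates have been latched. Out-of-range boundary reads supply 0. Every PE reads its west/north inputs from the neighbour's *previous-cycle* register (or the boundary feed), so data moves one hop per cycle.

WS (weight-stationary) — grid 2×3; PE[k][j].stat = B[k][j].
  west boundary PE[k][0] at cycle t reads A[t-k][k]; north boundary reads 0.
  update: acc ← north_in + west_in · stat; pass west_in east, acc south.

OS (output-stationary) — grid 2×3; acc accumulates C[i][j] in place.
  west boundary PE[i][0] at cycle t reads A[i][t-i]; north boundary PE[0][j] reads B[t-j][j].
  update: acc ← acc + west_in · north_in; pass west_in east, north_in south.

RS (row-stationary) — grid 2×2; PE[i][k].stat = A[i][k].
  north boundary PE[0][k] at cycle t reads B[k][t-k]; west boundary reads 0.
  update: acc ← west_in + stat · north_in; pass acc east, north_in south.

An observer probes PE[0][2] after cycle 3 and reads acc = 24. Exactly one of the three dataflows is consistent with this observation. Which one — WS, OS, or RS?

dataflow = WS

Under WS (2×3), PE[0][2]:
  t=0 PE[0][2]: acc=0 h=0 v=0
  t=1 PE[0][2]: acc=0 h=0 v=0
  t=2 PE[0][2]: acc=42 h=7 v=42
  t=3 PE[0][2]: acc=24 h=4 v=24
Under OS (2×3), PE[0][2]:
  t=0 PE[0][2]: acc=0 h=0 v=0
  t=1 PE[0][2]: acc=0 h=0 v=0
  t=2 PE[0][2]: acc=42 h=7 v=6
  t=3 PE[0][2]: acc=46 h=1 v=4
RS: PE[0][2] is outside its 2×2 grid.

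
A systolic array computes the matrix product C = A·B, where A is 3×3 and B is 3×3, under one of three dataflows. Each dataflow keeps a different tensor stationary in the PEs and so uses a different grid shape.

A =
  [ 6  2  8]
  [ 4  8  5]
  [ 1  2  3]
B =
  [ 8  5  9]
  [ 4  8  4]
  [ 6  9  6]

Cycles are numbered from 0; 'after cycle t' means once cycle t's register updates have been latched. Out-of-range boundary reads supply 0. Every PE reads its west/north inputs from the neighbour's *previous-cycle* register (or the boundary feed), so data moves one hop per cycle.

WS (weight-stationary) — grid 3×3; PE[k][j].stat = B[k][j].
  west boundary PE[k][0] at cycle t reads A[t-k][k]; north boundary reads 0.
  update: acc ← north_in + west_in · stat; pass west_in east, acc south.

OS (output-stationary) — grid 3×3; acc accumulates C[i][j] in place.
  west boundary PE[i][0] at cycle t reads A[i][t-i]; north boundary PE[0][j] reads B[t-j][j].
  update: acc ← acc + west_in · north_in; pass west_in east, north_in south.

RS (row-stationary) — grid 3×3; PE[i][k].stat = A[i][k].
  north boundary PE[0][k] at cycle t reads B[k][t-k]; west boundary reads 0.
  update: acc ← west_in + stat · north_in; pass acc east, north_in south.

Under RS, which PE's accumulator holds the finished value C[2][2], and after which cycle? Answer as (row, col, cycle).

(row, col, cycle) = (2, 2, 6)

RS — PE[2][2] is where C[2][2] collects:
  [0] (2,2) acc=0 (h:0 v:0)
  [1] (2,2) acc=0 (h:0 v:0)
  [2] (2,2) acc=0 (h:0 v:0)
  [3] (2,2) acc=0 (h:0 v:0)
  [4] (2,2) acc=34 (h:34 v:6)
  [5] (2,2) acc=48 (h:48 v:9)
  [6] (2,2) acc=35 (h:35 v:6)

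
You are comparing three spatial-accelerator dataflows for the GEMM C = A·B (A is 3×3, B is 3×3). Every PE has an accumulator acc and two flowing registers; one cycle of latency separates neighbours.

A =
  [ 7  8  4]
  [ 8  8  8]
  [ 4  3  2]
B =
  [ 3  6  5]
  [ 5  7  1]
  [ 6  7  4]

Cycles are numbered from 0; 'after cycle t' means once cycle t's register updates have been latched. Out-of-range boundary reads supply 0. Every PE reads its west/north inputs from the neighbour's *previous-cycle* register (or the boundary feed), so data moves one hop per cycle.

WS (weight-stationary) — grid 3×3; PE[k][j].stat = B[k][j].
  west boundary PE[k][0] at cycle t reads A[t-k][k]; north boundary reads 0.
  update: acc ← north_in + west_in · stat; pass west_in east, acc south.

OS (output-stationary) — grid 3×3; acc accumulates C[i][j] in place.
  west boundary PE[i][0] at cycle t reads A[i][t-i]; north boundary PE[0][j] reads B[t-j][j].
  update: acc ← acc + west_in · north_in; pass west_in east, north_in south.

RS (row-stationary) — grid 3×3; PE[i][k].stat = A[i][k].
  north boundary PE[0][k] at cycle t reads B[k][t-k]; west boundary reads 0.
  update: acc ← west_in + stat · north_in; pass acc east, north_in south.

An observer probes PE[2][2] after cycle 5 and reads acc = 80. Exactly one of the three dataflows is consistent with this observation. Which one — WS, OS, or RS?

dataflow = WS

Under WS (3×3), PE[2][2]:
  after 0 — PE[2][2] acc=0, pass-E 0, pass-S 0
  after 1 — PE[2][2] acc=0, pass-E 0, pass-S 0
  after 2 — PE[2][2] acc=0, pass-E 0, pass-S 0
  after 3 — PE[2][2] acc=0, pass-E 0, pass-S 0
  after 4 — PE[2][2] acc=59, pass-E 4, pass-S 59
  after 5 — PE[2][2] acc=80, pass-E 8, pass-S 80
Under OS (3×3), PE[2][2]:
  after 0 — PE[2][2] acc=0, pass-E 0, pass-S 0
  after 1 — PE[2][2] acc=0, pass-E 0, pass-S 0
  after 2 — PE[2][2] acc=0, pass-E 0, pass-S 0
  after 3 — PE[2][2] acc=0, pass-E 0, pass-S 0
  after 4 — PE[2][2] acc=20, pass-E 4, pass-S 5
  after 5 — PE[2][2] acc=23, pass-E 3, pass-S 1
Under RS (3×3), PE[2][2]:
  after 0 — PE[2][2] acc=0, pass-E 0, pass-S 0
  after 1 — PE[2][2] acc=0, pass-E 0, pass-S 0
  after 2 — PE[2][2] acc=0, pass-E 0, pass-S 0
  after 3 — PE[2][2] acc=0, pass-E 0, pass-S 0
  after 4 — PE[2][2] acc=39, pass-E 39, pass-S 6
  after 5 — PE[2][2] acc=59, pass-E 59, pass-S 7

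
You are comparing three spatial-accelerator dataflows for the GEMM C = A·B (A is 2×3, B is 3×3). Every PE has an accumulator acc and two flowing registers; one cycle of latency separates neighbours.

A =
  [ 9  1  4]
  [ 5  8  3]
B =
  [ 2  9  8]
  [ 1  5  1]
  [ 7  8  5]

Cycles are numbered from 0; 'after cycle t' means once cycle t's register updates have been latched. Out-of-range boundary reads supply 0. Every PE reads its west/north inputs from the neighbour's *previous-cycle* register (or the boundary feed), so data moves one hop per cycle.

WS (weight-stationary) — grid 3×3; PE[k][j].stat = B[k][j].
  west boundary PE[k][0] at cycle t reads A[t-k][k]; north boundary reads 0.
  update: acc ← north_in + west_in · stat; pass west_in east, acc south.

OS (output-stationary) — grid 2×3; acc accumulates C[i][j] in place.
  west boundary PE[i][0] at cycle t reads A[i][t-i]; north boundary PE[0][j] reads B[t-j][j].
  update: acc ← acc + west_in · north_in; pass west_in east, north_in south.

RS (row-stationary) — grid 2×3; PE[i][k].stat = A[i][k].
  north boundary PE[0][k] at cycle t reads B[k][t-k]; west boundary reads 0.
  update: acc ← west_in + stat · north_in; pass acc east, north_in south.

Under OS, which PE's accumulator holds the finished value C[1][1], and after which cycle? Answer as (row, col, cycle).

(row, col, cycle) = (1, 1, 4)

OS — PE[1][1] is where C[1][1] collects:
  [0] (1,1) acc=0 (h:0 v:0)
  [1] (1,1) acc=0 (h:0 v:0)
  [2] (1,1) acc=45 (h:5 v:9)
  [3] (1,1) acc=85 (h:8 v:5)
  [4] (1,1) acc=109 (h:3 v:8)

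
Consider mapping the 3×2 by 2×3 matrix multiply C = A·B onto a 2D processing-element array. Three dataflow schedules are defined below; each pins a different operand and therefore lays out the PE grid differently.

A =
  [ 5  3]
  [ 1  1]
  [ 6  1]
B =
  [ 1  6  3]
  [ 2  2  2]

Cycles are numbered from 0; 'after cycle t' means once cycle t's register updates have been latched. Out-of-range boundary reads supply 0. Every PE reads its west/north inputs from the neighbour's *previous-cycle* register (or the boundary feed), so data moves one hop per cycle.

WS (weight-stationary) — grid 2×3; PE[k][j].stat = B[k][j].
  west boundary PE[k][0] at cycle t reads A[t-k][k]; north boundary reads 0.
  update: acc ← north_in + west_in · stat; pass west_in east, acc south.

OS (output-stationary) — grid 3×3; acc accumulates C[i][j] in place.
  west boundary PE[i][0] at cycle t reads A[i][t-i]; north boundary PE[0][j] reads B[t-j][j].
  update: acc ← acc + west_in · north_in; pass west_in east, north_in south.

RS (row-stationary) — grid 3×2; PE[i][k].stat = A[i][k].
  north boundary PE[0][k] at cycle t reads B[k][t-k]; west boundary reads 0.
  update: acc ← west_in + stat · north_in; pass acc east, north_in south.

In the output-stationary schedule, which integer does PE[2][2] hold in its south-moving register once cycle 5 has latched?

OS 3×3: PE[2][2] cycle-by-cycle (with neighbour feeds):
  t=0 PE[1][2]: acc=0 h=0 v=0
  t=0 PE[2][1]: acc=0 h=0 v=0
  t=0 PE[2][2]: acc=0 h=0 v=0
  t=1 PE[1][2]: acc=0 h=0 v=0
  t=1 PE[2][1]: acc=0 h=0 v=0
  t=1 PE[2][2]: acc=0 h=0 v=0
  t=2 PE[1][2]: acc=0 h=0 v=0
  t=2 PE[2][1]: acc=0 h=0 v=0
  t=2 PE[2][2]: acc=0 h=0 v=0
  t=3 PE[1][2]: acc=3 h=1 v=3
  t=3 PE[2][1]: acc=36 h=6 v=6
  t=3 PE[2][2]: acc=0 h=0 v=0
  t=4 PE[1][2]: acc=5 h=1 v=2
  t=4 PE[2][1]: acc=38 h=1 v=2
  t=4 PE[2][2]: acc=18 h=6 v=3
  t=5 PE[1][2]: acc=5 h=0 v=0
  t=5 PE[2][1]: acc=38 h=0 v=0
  t=5 PE[2][2]: acc=20 h=1 v=2

register = 2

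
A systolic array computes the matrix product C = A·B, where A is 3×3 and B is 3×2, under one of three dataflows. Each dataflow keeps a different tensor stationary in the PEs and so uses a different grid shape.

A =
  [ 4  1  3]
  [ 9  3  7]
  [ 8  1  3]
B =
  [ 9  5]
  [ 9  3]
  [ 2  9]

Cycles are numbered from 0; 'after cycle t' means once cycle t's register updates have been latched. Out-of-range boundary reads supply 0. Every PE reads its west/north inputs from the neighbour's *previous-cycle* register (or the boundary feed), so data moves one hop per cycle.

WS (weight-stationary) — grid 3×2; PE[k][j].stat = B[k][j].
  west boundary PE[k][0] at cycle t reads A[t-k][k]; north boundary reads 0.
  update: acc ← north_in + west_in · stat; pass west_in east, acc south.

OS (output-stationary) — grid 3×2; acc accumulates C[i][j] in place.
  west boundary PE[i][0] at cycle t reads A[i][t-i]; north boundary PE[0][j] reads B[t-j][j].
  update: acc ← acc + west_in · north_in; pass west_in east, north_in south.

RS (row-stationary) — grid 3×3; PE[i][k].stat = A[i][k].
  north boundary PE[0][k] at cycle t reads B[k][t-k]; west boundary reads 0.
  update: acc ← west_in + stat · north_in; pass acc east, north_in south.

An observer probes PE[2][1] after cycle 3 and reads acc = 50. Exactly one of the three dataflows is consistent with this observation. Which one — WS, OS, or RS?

Under WS (3×2), PE[2][1]:
  step 0 · PE2,1: acc=0; fwd→0 fwd↓0
  step 1 · PE2,1: acc=0; fwd→0 fwd↓0
  step 2 · PE2,1: acc=0; fwd→0 fwd↓0
  step 3 · PE2,1: acc=50; fwd→3 fwd↓50
Under OS (3×2), PE[2][1]:
  step 0 · PE2,1: acc=0; fwd→0 fwd↓0
  step 1 · PE2,1: acc=0; fwd→0 fwd↓0
  step 2 · PE2,1: acc=0; fwd→0 fwd↓0
  step 3 · PE2,1: acc=40; fwd→8 fwd↓5
Under RS (3×3), PE[2][1]:
  step 0 · PE2,1: acc=0; fwd→0 fwd↓0
  step 1 · PE2,1: acc=0; fwd→0 fwd↓0
  step 2 · PE2,1: acc=0; fwd→0 fwd↓0
  step 3 · PE2,1: acc=81; fwd→81 fwd↓9

dataflow = WS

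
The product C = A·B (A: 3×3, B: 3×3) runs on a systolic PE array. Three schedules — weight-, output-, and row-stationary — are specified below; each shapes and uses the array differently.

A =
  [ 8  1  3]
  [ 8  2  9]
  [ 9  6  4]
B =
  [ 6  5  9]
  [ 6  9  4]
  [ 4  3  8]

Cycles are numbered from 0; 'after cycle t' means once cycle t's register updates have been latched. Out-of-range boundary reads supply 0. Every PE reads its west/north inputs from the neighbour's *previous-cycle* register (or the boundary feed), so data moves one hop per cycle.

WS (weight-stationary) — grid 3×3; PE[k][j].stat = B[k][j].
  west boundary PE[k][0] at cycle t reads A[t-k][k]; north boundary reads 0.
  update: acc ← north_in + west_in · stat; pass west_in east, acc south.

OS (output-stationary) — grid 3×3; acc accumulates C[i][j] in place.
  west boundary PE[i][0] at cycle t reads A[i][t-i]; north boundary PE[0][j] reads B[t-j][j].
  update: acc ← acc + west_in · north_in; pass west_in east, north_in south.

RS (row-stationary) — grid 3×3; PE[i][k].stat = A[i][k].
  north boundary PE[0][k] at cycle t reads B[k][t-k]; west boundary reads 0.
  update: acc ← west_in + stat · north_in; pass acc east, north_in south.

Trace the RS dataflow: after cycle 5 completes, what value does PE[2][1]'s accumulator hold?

RS on a 3×3 grid — tracing PE[2][1] and its feeders:
  @0  [1,1]  acc 0  |  →0  ↓0
  @0  [2,0]  acc 0  |  →0  ↓0
  @0  [2,1]  acc 0  |  →0  ↓0
  @1  [1,1]  acc 0  |  →0  ↓0
  @1  [2,0]  acc 0  |  →0  ↓0
  @1  [2,1]  acc 0  |  →0  ↓0
  @2  [1,1]  acc 60  |  →60  ↓6
  @2  [2,0]  acc 54  |  →54  ↓6
  @2  [2,1]  acc 0  |  →0  ↓0
  @3  [1,1]  acc 58  |  →58  ↓9
  @3  [2,0]  acc 45  |  →45  ↓5
  @3  [2,1]  acc 90  |  →90  ↓6
  @4  [1,1]  acc 80  |  →80  ↓4
  @4  [2,0]  acc 81  |  →81  ↓9
  @4  [2,1]  acc 99  |  →99  ↓9
  @5  [1,1]  acc 0  |  →0  ↓0
  @5  [2,0]  acc 0  |  →0  ↓0
  @5  [2,1]  acc 105  |  →105  ↓4

PE[2][1].acc = 105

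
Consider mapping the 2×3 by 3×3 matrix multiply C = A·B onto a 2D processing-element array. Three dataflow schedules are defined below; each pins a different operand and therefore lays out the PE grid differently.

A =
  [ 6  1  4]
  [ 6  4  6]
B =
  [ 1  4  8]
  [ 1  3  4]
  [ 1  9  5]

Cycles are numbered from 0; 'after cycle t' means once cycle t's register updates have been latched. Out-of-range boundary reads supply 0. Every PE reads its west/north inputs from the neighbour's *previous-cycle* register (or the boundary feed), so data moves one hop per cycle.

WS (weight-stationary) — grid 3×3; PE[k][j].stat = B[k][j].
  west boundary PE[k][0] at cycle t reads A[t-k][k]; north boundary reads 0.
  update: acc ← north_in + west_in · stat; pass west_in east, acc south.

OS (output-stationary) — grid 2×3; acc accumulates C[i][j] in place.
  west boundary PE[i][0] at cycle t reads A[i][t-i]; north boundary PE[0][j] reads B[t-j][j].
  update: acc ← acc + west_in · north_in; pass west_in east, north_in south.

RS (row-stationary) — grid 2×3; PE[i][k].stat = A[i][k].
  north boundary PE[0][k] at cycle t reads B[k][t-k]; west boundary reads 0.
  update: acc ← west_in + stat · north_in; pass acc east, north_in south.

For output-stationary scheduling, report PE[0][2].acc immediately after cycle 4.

OS 2×3: PE[0][2] cycle-by-cycle (with neighbour feeds):
  cycle 0: PE[0][1] → acc 0, east 0, south 0
  cycle 0: PE[0][2] → acc 0, east 0, south 0
  cycle 1: PE[0][1] → acc 24, east 6, south 4
  cycle 1: PE[0][2] → acc 0, east 0, south 0
  cycle 2: PE[0][1] → acc 27, east 1, south 3
  cycle 2: PE[0][2] → acc 48, east 6, south 8
  cycle 3: PE[0][1] → acc 63, east 4, south 9
  cycle 3: PE[0][2] → acc 52, east 1, south 4
  cycle 4: PE[0][1] → acc 63, east 0, south 0
  cycle 4: PE[0][2] → acc 72, east 4, south 5

PE[0][2].acc = 72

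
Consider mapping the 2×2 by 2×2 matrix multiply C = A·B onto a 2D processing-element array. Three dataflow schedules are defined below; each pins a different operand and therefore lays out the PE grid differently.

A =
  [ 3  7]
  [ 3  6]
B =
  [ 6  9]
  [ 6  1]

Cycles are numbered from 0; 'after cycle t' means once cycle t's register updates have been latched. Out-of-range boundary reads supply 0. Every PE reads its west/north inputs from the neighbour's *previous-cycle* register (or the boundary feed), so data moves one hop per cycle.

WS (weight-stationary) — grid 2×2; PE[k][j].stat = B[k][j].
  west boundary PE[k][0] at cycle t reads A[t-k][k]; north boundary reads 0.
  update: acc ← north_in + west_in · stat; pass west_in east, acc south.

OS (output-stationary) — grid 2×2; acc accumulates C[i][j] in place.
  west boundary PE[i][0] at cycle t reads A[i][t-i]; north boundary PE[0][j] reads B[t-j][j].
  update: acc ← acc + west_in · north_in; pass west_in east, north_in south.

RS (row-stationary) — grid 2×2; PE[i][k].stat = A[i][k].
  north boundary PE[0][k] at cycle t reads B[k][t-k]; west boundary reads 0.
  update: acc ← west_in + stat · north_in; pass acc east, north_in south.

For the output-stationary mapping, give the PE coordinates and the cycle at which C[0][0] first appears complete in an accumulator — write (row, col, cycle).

(row, col, cycle) = (0, 0, 1)

OS — PE[0][0] is where C[0][0] collects:
  t=0 PE[0][0]: acc=18 h=3 v=6
  t=1 PE[0][0]: acc=60 h=7 v=6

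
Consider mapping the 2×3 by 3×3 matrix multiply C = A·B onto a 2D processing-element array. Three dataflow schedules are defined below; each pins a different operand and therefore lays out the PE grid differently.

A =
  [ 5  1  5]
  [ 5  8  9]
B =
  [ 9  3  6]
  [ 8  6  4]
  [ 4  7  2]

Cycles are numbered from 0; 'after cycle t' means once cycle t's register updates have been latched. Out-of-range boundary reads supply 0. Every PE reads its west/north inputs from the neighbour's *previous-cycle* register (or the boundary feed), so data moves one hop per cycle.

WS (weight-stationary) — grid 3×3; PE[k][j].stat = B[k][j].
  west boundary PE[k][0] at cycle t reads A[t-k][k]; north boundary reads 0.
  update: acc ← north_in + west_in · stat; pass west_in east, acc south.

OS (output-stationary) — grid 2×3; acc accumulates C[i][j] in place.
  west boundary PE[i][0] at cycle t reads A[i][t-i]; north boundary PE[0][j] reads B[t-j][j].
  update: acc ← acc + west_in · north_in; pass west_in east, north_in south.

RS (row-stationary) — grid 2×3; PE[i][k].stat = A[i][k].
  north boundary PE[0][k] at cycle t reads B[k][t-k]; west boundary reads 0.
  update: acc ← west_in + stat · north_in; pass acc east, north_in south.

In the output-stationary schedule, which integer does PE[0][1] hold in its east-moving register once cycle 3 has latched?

register = 5

OS on a 2×3 grid — tracing PE[0][1] and its feeders:
  c0 r0c0: 45 / 5 / 9
  c0 r0c1: 0 / 0 / 0
  c1 r0c0: 53 / 1 / 8
  c1 r0c1: 15 / 5 / 3
  c2 r0c0: 73 / 5 / 4
  c2 r0c1: 21 / 1 / 6
  c3 r0c0: 73 / 0 / 0
  c3 r0c1: 56 / 5 / 7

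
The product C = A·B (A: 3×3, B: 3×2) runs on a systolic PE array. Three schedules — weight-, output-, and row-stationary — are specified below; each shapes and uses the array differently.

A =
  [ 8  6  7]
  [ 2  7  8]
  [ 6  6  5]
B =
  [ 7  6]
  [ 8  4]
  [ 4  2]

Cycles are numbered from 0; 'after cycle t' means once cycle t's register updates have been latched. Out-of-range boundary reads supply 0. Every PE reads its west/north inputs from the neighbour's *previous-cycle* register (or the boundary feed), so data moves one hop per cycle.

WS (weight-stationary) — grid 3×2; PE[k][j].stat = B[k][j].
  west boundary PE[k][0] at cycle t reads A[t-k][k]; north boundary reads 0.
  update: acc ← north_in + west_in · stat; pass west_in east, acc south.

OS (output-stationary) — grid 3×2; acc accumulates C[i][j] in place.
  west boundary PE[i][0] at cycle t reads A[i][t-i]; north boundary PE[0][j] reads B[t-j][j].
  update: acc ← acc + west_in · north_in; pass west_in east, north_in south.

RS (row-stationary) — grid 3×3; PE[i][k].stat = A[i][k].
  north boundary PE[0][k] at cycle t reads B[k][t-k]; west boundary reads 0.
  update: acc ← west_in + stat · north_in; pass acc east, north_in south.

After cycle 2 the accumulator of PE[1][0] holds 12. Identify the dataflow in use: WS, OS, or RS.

Under WS (3×2), PE[1][0]:
  step 0 · PE1,0: acc=0; fwd→0 fwd↓0
  step 1 · PE1,0: acc=104; fwd→6 fwd↓104
  step 2 · PE1,0: acc=70; fwd→7 fwd↓70
Under OS (3×2), PE[1][0]:
  step 0 · PE1,0: acc=0; fwd→0 fwd↓0
  step 1 · PE1,0: acc=14; fwd→2 fwd↓7
  step 2 · PE1,0: acc=70; fwd→7 fwd↓8
Under RS (3×3), PE[1][0]:
  step 0 · PE1,0: acc=0; fwd→0 fwd↓0
  step 1 · PE1,0: acc=14; fwd→14 fwd↓7
  step 2 · PE1,0: acc=12; fwd→12 fwd↓6

dataflow = RS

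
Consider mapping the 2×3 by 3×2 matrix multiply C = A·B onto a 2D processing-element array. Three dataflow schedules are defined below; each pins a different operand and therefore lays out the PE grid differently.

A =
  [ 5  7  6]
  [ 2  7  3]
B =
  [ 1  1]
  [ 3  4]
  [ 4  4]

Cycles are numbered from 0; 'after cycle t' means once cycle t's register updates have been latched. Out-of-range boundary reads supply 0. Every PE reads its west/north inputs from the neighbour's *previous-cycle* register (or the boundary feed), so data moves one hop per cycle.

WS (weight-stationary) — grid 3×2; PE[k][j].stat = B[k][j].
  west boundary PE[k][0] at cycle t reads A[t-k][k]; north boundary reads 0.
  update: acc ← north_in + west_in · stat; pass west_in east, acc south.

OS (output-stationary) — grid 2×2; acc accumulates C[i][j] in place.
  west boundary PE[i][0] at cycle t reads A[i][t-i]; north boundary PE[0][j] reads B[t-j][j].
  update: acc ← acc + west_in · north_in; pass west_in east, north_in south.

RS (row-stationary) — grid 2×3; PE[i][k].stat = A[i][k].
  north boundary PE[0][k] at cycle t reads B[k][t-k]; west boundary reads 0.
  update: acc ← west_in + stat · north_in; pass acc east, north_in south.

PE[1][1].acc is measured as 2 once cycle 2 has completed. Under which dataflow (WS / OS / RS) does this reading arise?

dataflow = OS

WS (3×2 grid), PE[1][1]:
  c0 r1c1: 0 / 0 / 0
  c1 r1c1: 0 / 0 / 0
  c2 r1c1: 33 / 7 / 33
OS (2×2 grid), PE[1][1]:
  c0 r1c1: 0 / 0 / 0
  c1 r1c1: 0 / 0 / 0
  c2 r1c1: 2 / 2 / 1
RS (2×3 grid), PE[1][1]:
  c0 r1c1: 0 / 0 / 0
  c1 r1c1: 0 / 0 / 0
  c2 r1c1: 23 / 23 / 3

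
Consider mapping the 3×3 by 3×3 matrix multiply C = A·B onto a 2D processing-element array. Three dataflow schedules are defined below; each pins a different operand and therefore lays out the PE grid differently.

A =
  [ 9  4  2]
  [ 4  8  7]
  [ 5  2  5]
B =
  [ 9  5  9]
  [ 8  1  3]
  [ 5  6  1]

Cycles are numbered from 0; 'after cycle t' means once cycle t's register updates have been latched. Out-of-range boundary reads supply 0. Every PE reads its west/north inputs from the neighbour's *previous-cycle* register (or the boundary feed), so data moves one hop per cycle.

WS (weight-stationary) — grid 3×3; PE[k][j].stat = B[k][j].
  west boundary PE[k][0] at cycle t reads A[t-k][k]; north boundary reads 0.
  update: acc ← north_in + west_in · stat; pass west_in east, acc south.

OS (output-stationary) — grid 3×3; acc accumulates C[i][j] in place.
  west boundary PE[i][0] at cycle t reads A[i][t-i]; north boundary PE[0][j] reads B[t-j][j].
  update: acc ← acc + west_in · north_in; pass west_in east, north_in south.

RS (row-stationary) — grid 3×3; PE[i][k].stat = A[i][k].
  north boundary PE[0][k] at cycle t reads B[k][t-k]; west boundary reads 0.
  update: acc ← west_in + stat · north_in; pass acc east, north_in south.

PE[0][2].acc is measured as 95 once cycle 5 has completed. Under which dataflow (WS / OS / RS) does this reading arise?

dataflow = OS

— WS: 3×3; PE[0][2] trace:
  c0 r0c2: 0 / 0 / 0
  c1 r0c2: 0 / 0 / 0
  c2 r0c2: 81 / 9 / 81
  c3 r0c2: 36 / 4 / 36
  c4 r0c2: 45 / 5 / 45
  c5 r0c2: 0 / 0 / 0
— OS: 3×3; PE[0][2] trace:
  c0 r0c2: 0 / 0 / 0
  c1 r0c2: 0 / 0 / 0
  c2 r0c2: 81 / 9 / 9
  c3 r0c2: 93 / 4 / 3
  c4 r0c2: 95 / 2 / 1
  c5 r0c2: 95 / 0 / 0
— RS: 3×3; PE[0][2] trace:
  c0 r0c2: 0 / 0 / 0
  c1 r0c2: 0 / 0 / 0
  c2 r0c2: 123 / 123 / 5
  c3 r0c2: 61 / 61 / 6
  c4 r0c2: 95 / 95 / 1
  c5 r0c2: 0 / 0 / 0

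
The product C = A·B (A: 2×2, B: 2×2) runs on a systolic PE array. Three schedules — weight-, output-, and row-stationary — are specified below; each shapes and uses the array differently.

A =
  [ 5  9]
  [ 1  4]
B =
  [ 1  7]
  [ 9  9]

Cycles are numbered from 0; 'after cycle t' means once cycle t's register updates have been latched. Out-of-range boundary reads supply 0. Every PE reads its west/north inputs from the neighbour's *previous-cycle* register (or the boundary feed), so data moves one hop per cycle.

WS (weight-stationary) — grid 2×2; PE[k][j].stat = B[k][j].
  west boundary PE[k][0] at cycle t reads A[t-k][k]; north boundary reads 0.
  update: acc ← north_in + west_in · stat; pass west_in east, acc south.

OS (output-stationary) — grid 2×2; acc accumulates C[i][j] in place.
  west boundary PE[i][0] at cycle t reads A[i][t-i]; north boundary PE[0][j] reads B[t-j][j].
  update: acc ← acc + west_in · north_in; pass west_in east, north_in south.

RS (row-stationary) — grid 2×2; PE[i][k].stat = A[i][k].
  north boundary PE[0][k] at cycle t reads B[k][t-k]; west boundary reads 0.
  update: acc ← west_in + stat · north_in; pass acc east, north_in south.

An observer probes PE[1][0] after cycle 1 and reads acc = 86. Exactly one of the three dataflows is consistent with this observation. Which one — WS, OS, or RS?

dataflow = WS

WS [2×2] PE[1][0] across cycles:
  c0 r1c0: 0 / 0 / 0
  c1 r1c0: 86 / 9 / 86
OS [2×2] PE[1][0] across cycles:
  c0 r1c0: 0 / 0 / 0
  c1 r1c0: 1 / 1 / 1
RS [2×2] PE[1][0] across cycles:
  c0 r1c0: 0 / 0 / 0
  c1 r1c0: 1 / 1 / 1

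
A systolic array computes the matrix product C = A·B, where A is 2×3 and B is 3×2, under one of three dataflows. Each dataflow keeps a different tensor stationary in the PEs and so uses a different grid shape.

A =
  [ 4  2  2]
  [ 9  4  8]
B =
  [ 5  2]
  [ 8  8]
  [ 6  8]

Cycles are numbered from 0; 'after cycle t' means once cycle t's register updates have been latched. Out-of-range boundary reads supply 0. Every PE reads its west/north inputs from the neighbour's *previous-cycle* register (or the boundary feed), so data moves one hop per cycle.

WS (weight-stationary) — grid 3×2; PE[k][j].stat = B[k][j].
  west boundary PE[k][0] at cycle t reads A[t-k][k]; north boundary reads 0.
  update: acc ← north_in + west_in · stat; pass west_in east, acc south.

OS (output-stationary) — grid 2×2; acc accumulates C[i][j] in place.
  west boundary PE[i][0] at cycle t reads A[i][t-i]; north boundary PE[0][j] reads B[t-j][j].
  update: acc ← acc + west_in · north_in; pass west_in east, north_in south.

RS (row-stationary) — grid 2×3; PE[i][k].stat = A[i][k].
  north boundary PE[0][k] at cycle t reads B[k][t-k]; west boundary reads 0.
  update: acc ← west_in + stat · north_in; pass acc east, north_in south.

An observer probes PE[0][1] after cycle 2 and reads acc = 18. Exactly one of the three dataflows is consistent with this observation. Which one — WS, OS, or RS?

WS [3×2] PE[0][1] across cycles:
  @0  [0,1]  acc 0  |  →0  ↓0
  @1  [0,1]  acc 8  |  →4  ↓8
  @2  [0,1]  acc 18  |  →9  ↓18
OS [2×2] PE[0][1] across cycles:
  @0  [0,1]  acc 0  |  →0  ↓0
  @1  [0,1]  acc 8  |  →4  ↓2
  @2  [0,1]  acc 24  |  →2  ↓8
RS [2×3] PE[0][1] across cycles:
  @0  [0,1]  acc 0  |  →0  ↓0
  @1  [0,1]  acc 36  |  →36  ↓8
  @2  [0,1]  acc 24  |  →24  ↓8

dataflow = WS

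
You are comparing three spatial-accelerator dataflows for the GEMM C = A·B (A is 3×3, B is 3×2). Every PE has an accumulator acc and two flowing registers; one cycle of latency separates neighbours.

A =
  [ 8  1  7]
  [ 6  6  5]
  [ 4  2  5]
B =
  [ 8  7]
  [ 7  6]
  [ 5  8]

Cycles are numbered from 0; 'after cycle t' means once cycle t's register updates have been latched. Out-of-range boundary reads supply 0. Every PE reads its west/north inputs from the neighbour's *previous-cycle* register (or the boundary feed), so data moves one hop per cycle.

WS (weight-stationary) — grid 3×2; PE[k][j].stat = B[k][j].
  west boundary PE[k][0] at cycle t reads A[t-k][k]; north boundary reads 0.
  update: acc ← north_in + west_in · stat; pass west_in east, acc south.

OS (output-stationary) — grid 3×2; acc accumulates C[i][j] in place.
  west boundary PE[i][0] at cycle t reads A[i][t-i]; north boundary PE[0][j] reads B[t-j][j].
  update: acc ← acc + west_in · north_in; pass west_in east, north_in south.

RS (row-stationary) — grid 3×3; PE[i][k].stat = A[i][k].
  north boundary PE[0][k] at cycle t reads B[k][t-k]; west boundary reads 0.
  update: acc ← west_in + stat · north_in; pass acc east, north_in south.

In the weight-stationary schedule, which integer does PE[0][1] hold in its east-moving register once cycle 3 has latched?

register = 4

WS on a 3×2 grid — tracing PE[0][1] and its feeders:
  t=0 PE[0][0]: acc=64 h=8 v=64
  t=0 PE[0][1]: acc=0 h=0 v=0
  t=1 PE[0][0]: acc=48 h=6 v=48
  t=1 PE[0][1]: acc=56 h=8 v=56
  t=2 PE[0][0]: acc=32 h=4 v=32
  t=2 PE[0][1]: acc=42 h=6 v=42
  t=3 PE[0][0]: acc=0 h=0 v=0
  t=3 PE[0][1]: acc=28 h=4 v=28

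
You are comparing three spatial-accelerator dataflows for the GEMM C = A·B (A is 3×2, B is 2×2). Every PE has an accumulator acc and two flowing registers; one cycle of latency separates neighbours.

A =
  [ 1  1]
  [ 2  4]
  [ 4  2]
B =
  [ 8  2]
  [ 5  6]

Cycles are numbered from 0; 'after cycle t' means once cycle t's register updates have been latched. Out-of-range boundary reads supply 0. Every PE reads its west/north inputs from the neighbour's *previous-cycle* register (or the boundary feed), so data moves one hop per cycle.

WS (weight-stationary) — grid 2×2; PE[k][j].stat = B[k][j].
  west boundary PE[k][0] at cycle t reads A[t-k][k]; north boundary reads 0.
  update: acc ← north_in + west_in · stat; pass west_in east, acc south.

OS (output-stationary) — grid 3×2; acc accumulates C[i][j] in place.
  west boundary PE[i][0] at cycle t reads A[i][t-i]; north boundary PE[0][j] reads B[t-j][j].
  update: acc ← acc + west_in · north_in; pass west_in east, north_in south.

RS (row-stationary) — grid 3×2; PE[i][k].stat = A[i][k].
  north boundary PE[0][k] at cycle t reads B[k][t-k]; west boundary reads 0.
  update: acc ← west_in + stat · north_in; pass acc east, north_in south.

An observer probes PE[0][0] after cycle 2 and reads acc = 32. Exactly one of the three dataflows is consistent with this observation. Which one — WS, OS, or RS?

dataflow = WS

WS (2×2 grid), PE[0][0]:
  t=0 PE[0][0]: acc=8 h=1 v=8
  t=1 PE[0][0]: acc=16 h=2 v=16
  t=2 PE[0][0]: acc=32 h=4 v=32
OS (3×2 grid), PE[0][0]:
  t=0 PE[0][0]: acc=8 h=1 v=8
  t=1 PE[0][0]: acc=13 h=1 v=5
  t=2 PE[0][0]: acc=13 h=0 v=0
RS (3×2 grid), PE[0][0]:
  t=0 PE[0][0]: acc=8 h=8 v=8
  t=1 PE[0][0]: acc=2 h=2 v=2
  t=2 PE[0][0]: acc=0 h=0 v=0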